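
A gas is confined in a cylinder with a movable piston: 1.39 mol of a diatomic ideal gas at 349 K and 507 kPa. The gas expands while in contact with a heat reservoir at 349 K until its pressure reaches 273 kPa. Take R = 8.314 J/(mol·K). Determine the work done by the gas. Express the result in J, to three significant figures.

Isothermal process: W = nRT ln(V₂/V₁) = nRT ln(P₁/P₂).
W = (1.39)(8.314)(349) × ln(507/273)
  = 4033 × ln(1.857) = 4033 × 0.619
W_by_gas = 2497 J.

W ≈ 2500 J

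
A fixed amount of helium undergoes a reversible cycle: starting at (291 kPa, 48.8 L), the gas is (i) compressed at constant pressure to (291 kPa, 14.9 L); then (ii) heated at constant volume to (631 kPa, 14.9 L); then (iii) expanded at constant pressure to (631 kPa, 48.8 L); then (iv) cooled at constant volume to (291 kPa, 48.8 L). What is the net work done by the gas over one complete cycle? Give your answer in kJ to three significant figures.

W_net ≈ 11.5 kJ

Constant-volume legs do no work.
W(i) = (291)(14.9 − 48.8) = -9865 J; W(iii) = (631)(48.8 − 14.9) = 21391 J.
W_net = -9865 + 21391 = 11526 J (the clockwise enclosed area).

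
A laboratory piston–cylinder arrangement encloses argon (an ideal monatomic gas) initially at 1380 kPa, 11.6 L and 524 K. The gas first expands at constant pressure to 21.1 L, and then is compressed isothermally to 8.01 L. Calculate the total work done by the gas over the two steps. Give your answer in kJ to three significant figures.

W_total ≈ -15.1 kJ

Step 1 (isobaric): W = PΔV = (1380 kPa)(21.1 − 11.6 L) = 13110 J.
After step 1: P = 1380 kPa, V = 21.1 L, T = 953.1 K.
Step 2 (isothermal): W = P₁V₁ ln(V₂/V₁) = (29118) ln(8.01/21.1) = -28203 J.
W_total = 13110 − 28203 = -15093 J.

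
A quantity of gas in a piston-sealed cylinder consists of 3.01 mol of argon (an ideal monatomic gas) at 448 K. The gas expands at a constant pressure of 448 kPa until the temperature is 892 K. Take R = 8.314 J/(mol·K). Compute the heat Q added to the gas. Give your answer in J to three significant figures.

Isobaric: W = nRΔT = (3.01)(8.314)(444) = 11111 J.
ΔU = nCᵥΔT with Cᵥ = 3R/2: ΔU = (3.01)(12.47)(444) = 16667 J.
Q = ΔU + W = 16667 + 11111 = 27778 J.

Q ≈ 27800 J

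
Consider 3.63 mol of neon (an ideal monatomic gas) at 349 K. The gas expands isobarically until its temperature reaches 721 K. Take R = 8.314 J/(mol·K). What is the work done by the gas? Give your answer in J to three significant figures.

W ≈ 11200 J

Isobaric: W = P ΔV = nR ΔT.
W = (3.63)(8.314)(721 − 349) = 11227 J.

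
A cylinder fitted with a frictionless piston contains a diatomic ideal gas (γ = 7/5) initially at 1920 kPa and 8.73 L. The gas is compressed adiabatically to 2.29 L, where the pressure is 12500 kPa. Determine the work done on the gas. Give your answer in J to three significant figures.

Adiabatic: W = (P₁V₁ − P₂V₂)/(γ − 1) with γ = 7/5.
P₁V₁ = 16762 J, P₂V₂ = 28625 J.
W = (16762 − 28625) / 0.4 = -29658 J.
Work on gas = −W_by = 29658 J.

W ≈ 29700 J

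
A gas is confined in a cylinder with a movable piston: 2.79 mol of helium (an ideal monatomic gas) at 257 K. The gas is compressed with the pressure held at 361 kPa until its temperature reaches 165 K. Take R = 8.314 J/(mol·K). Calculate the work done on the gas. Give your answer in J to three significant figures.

Isobaric: W = P ΔV = nR ΔT.
W = (2.79)(8.314)(165 − 257) = -2134 J.
Work on gas = −W_by = 2134 J.

W ≈ 2130 J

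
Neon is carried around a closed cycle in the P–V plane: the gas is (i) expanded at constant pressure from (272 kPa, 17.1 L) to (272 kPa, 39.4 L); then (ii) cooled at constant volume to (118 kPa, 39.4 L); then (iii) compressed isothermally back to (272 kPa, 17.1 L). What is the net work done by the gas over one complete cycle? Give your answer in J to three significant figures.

W_net ≈ 2180 J

Leg (i): W = PΔV = (272)(39.4 − 17.1) = 6066 J.
Leg (ii): W = 0.
Leg (iii): W = PᵢVᵢ ln(V_f/Vᵢ) = (4649) ln(17.1/39.4) = -3881 J.
W_net = 6066 − 3881 = 2185 J.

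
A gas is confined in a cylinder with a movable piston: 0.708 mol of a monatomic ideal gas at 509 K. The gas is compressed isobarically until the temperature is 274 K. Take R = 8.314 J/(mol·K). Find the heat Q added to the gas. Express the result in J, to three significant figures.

Q ≈ -3460 J

Isobaric: W = nRΔT = (0.708)(8.314)(-235) = -1383 J.
ΔU = nCᵥΔT with Cᵥ = 3R/2: ΔU = (0.708)(12.47)(-235) = -2075 J.
Q = ΔU + W = -2075 − 1383 = -3458 J.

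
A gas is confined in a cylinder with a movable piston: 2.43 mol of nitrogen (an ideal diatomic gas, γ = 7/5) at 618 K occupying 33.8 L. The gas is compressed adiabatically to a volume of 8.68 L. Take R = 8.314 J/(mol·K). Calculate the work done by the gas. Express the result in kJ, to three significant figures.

W ≈ -22.6 kJ

Adiabatic: TV^(γ−1) = const with γ = 7/5.
T₂ = T₁ (V₁/V₂)^(γ−1) = 618 × (33.8/8.68)^0.4 = 618 × 1.722 = 1065 K.
W_by = nCᵥ(T₁ − T₂) = (2.43)(20.79)(618 − 1065) = -22552 J.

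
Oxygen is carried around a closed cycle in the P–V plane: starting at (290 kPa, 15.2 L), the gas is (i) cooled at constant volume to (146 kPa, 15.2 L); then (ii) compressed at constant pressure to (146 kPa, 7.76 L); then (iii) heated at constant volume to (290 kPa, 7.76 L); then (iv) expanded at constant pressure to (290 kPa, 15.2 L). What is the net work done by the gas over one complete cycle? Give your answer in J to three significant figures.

W_net ≈ 1070 J

Constant-volume legs do no work.
W(ii) = (146)(7.76 − 15.2) = -1086 J; W(iv) = (290)(15.2 − 7.76) = 2158 J.
W_net = -1086 + 2158 = 1071 J (the clockwise enclosed area).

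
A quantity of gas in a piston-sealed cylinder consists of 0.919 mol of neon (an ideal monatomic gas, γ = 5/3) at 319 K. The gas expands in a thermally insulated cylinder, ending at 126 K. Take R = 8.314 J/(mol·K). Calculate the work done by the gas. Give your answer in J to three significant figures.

Adiabatic ⇒ Q = 0, so W_by = −ΔU = nCᵥ(T₁ − T₂).
Cᵥ = 3R/2 = 12.47 J/(mol·K).
W = (0.919)(12.47)(319 − 126) = 2212 J.

W ≈ 2210 J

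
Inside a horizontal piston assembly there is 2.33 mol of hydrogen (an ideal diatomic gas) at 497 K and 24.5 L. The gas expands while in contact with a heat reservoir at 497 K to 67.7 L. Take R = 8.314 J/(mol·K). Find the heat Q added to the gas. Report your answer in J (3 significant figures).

Isothermal ⇒ ΔU = 0, so Q = W = nRT ln(V₂/V₁).
Q = (2.33)(8.314)(497) ln(67.7/24.5) = 9628 × 1.016 = 9786 J.

Q ≈ 9790 J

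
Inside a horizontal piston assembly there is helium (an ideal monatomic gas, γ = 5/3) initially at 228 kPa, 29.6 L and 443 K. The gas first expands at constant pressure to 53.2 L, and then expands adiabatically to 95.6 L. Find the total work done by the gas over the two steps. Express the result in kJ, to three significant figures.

Step 1 (isobaric): W = PΔV = (228 kPa)(53.2 − 29.6 L) = 5381 J.
After step 1: P = 228 kPa, V = 53.2 L, T = 796.2 K.
Step 2 (adiabatic): W = (P₁V₁ − P₂V₂)/(γ−1) = (12130 − 8206)/0.667 = 5885 J.
W_total = 5381 + 5885 = 11266 J.

W_total ≈ 11.3 kJ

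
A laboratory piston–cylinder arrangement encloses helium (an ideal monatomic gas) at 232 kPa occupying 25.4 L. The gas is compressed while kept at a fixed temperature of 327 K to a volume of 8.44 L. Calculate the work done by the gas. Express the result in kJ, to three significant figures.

W ≈ -6.49 kJ

Isothermal: W = nRT ln(V₂/V₁) = P₁V₁ ln(V₂/V₁).
P₁V₁ = (232 kPa)(25.4 L) = 5893 J.
W = 5893 × ln(8.44/25.4) = 5893 × -1.102
W_by_gas = -6492 J.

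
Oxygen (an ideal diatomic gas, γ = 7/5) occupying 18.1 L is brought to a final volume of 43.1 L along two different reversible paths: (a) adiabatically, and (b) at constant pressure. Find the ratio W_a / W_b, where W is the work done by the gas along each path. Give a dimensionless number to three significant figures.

W_a / W_b ≈ 0.531

Path (a) adiabatic: W = P₁V₁(1 − (V₁/V₂)^(γ−1))/(γ−1) → W_a/(P₁V₁) = 0.7331.
Path (b) isobaric: W = P₁(V₂ − V₁) → W_b/(P₁V₁) = 1.381.
W_a / W_b = 0.7331 / 1.381 = 0.5307.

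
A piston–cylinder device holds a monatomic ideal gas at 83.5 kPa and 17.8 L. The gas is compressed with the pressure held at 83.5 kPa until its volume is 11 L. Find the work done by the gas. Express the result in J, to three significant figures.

Isobaric: W = P ΔV.
W = (83.5 kPa)(11 − 17.8 L) = (83.5)(-6.8) = -567.8 J.

W ≈ -568 J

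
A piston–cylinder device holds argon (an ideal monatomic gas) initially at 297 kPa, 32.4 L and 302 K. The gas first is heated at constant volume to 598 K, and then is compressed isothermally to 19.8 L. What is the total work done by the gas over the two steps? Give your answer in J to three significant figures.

Step 1 (isochoric): W = 0 (constant volume).
After step 1: P = 588.1 kPa (V unchanged).
Step 2 (isothermal): W = P₁V₁ ln(V₂/V₁) = (19054) ln(19.8/32.4) = -9384 J.
W_total = 0 − 9384 = -9384 J.

W_total ≈ -9380 J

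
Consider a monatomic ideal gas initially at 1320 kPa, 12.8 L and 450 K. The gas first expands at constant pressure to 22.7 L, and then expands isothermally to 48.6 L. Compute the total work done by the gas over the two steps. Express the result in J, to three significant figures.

Step 1 (isobaric): W = PΔV = (1320 kPa)(22.7 − 12.8 L) = 13068 J.
After step 1: P = 1320 kPa, V = 22.7 L, T = 798 K.
Step 2 (isothermal): W = P₁V₁ ln(V₂/V₁) = (29964) ln(48.6/22.7) = 22810 J.
W_total = 13068 + 22810 = 35878 J.

W_total ≈ 35900 J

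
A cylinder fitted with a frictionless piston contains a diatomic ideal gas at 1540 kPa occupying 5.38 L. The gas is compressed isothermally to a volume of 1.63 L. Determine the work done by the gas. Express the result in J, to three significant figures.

W ≈ -9890 J

Isothermal: W = nRT ln(V₂/V₁) = P₁V₁ ln(V₂/V₁).
P₁V₁ = (1540 kPa)(5.38 L) = 8285 J.
W = 8285 × ln(1.63/5.38) = 8285 × -1.194
W_by_gas = -9893 J.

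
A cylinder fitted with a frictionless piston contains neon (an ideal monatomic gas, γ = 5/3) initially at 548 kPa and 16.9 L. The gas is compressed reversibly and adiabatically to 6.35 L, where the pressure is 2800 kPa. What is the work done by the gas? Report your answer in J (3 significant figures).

W ≈ -12800 J

Adiabatic: W = (P₁V₁ − P₂V₂)/(γ − 1) with γ = 5/3.
P₁V₁ = 9261 J, P₂V₂ = 17780 J.
W = (9261 − 17780) / 0.6667 = -12778 J.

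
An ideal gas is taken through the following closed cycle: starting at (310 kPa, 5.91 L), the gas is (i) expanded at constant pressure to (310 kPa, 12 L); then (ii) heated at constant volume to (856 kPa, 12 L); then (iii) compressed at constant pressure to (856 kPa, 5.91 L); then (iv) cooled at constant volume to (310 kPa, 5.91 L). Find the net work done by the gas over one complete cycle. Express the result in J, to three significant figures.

W_net ≈ -3330 J

Constant-volume legs do no work.
W(i) = (310)(12 − 5.91) = 1888 J; W(iii) = (856)(5.91 − 12) = -5213 J.
W_net = 1888 − 5213 = -3325 J (the counter-clockwise enclosed area).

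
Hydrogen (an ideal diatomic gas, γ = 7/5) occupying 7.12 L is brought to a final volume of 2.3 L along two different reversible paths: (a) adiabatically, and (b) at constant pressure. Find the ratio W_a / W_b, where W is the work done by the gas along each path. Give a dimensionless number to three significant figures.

Path (a) adiabatic: W = P₁V₁(1 − (V₁/V₂)^(γ−1))/(γ−1) → W_a/(P₁V₁) = -1.429.
Path (b) isobaric: W = P₁(V₂ − V₁) → W_b/(P₁V₁) = -0.677.
W_a / W_b = -1.429 / -0.677 = 2.11.

W_a / W_b ≈ 2.11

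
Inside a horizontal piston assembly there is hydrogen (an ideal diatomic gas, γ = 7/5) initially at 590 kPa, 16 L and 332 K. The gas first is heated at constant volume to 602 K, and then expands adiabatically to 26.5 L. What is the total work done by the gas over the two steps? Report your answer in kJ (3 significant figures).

W_total ≈ 7.82 kJ

Step 1 (isochoric): W = 0 (constant volume).
After step 1: P = 1070 kPa (V unchanged).
Step 2 (adiabatic): W = (P₁V₁ − P₂V₂)/(γ−1) = (17117 − 13989)/0.4 = 7821 J.
W_total = 0 + 7821 = 7821 J.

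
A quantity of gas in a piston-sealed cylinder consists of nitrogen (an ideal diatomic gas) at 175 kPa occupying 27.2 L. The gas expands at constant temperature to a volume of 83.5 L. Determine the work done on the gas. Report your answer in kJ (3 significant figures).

Isothermal: W = nRT ln(V₂/V₁) = P₁V₁ ln(V₂/V₁).
P₁V₁ = (175 kPa)(27.2 L) = 4760 J.
W = 4760 × ln(83.5/27.2) = 4760 × 1.122
W_by_gas = 5339 J; work on gas = −W_by = -5339 J.

W ≈ -5.34 kJ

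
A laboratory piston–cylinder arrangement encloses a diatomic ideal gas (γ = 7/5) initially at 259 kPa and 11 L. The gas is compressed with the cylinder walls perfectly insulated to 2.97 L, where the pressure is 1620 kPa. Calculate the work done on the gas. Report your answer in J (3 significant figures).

Adiabatic: W = (P₁V₁ − P₂V₂)/(γ − 1) with γ = 7/5.
P₁V₁ = 2849 J, P₂V₂ = 4811 J.
W = (2849 − 4811) / 0.4 = -4906 J.
Work on gas = −W_by = 4906 J.

W ≈ 4910 J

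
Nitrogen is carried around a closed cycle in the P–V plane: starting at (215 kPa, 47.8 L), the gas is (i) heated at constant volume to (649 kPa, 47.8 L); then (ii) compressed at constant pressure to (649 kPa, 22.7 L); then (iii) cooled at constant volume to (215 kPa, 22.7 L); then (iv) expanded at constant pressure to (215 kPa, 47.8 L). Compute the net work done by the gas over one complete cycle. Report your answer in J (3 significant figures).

W_net ≈ -10900 J

Constant-volume legs do no work.
W(ii) = (649)(22.7 − 47.8) = -16290 J; W(iv) = (215)(47.8 − 22.7) = 5396 J.
W_net = -16290 + 5396 = -10893 J (the counter-clockwise enclosed area).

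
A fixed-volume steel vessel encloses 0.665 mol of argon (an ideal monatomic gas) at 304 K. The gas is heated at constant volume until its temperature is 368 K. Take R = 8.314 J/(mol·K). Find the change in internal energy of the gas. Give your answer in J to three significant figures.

ΔU ≈ 531 J

Constant volume ⇒ W = 0, so Q = ΔU = nCᵥΔT with Cᵥ = 3R/2 = 12.47 J/(mol·K).
ΔU = (0.665)(12.47)(368 − 304) = 530.8 J.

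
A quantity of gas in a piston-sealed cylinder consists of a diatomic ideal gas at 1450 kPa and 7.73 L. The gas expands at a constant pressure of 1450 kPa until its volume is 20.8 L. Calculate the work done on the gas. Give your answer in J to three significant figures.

Isobaric: W = P ΔV.
W = (1450 kPa)(20.8 − 7.73 L) = (1450)(13.07) = 18952 J.
Work on gas = −W_by = -18952 J.

W ≈ -19000 J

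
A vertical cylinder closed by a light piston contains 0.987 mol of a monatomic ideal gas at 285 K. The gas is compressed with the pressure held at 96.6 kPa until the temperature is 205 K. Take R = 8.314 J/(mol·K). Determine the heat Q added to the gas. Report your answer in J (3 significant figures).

Isobaric: W = nRΔT = (0.987)(8.314)(-80) = -656.5 J.
ΔU = nCᵥΔT with Cᵥ = 3R/2: ΔU = (0.987)(12.47)(-80) = -984.7 J.
Q = ΔU + W = -984.7 − 656.5 = -1641 J.

Q ≈ -1640 J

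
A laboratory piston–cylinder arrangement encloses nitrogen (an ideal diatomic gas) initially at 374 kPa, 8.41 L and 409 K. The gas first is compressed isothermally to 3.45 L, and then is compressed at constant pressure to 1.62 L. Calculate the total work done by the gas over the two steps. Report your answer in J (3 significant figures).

W_total ≈ -4470 J

Step 1 (isothermal): W = P₁V₁ ln(V₂/V₁) = (3145) ln(3.45/8.41) = -2803 J.
After step 1: P = 911.7 kPa, V = 3.45 L, T = 409 K.
Step 2 (isobaric): W = PΔV = (911.7 kPa)(1.62 − 3.45 L) = -1668 J.
W_total = -2803 − 1668 = -4471 J.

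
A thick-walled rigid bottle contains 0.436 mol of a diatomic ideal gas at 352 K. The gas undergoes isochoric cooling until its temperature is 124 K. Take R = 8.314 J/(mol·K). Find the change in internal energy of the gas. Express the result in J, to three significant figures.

Constant volume ⇒ W = 0, so Q = ΔU = nCᵥΔT with Cᵥ = 5R/2 = 20.79 J/(mol·K).
ΔU = (0.436)(20.79)(124 − 352) = -2066 J.

ΔU ≈ -2070 J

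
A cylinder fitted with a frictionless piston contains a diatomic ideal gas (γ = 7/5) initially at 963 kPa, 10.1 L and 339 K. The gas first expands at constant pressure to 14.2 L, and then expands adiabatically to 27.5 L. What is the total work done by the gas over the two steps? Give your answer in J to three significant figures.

W_total ≈ 11900 J

Step 1 (isobaric): W = PΔV = (963 kPa)(14.2 − 10.1 L) = 3948 J.
After step 1: P = 963 kPa, V = 14.2 L, T = 476.6 K.
Step 2 (adiabatic): W = (P₁V₁ − P₂V₂)/(γ−1) = (13675 − 10498)/0.4 = 7942 J.
W_total = 3948 + 7942 = 11890 J.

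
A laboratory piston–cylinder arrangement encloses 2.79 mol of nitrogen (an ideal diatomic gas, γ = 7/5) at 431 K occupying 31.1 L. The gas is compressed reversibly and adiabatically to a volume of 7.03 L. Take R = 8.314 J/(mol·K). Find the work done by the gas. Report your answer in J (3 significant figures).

W ≈ -20300 J

Adiabatic: TV^(γ−1) = const with γ = 7/5.
T₂ = T₁ (V₁/V₂)^(γ−1) = 431 × (31.1/7.03)^0.4 = 431 × 1.813 = 781.3 K.
W_by = nCᵥ(T₁ − T₂) = (2.79)(20.79)(431 − 781.3) = -20312 J.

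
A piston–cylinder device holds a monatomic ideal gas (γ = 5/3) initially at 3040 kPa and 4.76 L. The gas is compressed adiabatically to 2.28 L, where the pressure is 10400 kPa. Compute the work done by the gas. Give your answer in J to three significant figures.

W ≈ -13900 J

Adiabatic: W = (P₁V₁ − P₂V₂)/(γ − 1) with γ = 5/3.
P₁V₁ = 14470 J, P₂V₂ = 23712 J.
W = (14470 − 23712) / 0.6667 = -13862 J.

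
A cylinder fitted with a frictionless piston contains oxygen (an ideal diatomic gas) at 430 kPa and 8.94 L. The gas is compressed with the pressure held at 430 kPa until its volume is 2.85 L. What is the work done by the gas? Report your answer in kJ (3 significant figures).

Isobaric: W = P ΔV.
W = (430 kPa)(2.85 − 8.94 L) = (430)(-6.09) = -2619 J.

W ≈ -2.62 kJ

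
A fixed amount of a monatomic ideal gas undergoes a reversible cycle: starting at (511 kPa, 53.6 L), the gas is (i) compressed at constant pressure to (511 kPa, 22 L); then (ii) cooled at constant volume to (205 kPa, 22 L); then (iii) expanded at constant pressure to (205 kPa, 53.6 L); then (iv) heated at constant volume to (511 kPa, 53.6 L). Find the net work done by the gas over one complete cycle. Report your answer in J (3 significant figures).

W_net ≈ -9670 J

Constant-volume legs do no work.
W(i) = (511)(22 − 53.6) = -16148 J; W(iii) = (205)(53.6 − 22) = 6478 J.
W_net = -16148 + 6478 = -9670 J (the counter-clockwise enclosed area).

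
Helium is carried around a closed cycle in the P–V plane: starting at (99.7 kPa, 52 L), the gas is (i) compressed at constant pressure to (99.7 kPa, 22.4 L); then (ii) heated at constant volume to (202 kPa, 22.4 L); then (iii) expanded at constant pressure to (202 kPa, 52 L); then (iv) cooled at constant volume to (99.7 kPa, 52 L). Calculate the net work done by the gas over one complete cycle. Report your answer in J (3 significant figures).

W_net ≈ 3030 J

Constant-volume legs do no work.
W(i) = (99.7)(22.4 − 52) = -2951 J; W(iii) = (202)(52 − 22.4) = 5979 J.
W_net = -2951 + 5979 = 3028 J (the clockwise enclosed area).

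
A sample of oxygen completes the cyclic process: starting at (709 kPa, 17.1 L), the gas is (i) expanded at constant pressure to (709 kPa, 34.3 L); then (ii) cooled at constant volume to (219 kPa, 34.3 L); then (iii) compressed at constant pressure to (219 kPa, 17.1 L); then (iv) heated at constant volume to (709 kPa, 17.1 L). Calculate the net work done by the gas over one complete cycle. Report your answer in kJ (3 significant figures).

W_net ≈ 8.43 kJ

Constant-volume legs do no work.
W(i) = (709)(34.3 − 17.1) = 12195 J; W(iii) = (219)(17.1 − 34.3) = -3767 J.
W_net = 12195 − 3767 = 8428 J (the clockwise enclosed area).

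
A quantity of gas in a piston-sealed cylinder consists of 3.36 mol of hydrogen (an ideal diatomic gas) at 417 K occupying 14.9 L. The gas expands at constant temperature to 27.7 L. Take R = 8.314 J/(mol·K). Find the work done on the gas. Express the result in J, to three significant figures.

W ≈ -7220 J

Isothermal: W = nRT ln(V₂/V₁).
W = (3.36)(8.314)(417) × ln(27.7/14.9)
  = 11649 × 0.6201
W_by_gas = 7223 J; work on gas = −W_by = -7223 J.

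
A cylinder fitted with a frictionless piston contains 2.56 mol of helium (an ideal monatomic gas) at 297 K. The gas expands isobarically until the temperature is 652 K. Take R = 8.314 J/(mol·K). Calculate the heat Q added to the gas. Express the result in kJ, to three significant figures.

Isobaric: W = nRΔT = (2.56)(8.314)(355) = 7556 J.
ΔU = nCᵥΔT with Cᵥ = 3R/2: ΔU = (2.56)(12.47)(355) = 11334 J.
Q = ΔU + W = 11334 + 7556 = 18889 J.

Q ≈ 18.9 kJ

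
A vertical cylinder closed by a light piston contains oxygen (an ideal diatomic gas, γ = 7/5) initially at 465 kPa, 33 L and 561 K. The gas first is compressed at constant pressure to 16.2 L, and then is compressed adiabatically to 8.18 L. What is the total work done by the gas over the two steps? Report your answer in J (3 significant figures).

Step 1 (isobaric): W = PΔV = (465 kPa)(16.2 − 33 L) = -7812 J.
After step 1: P = 465 kPa, V = 16.2 L, T = 275.4 K.
Step 2 (adiabatic): W = (P₁V₁ − P₂V₂)/(γ−1) = (7533 − 9901)/0.4 = -5920 J.
W_total = -7812 − 5920 = -13732 J.

W_total ≈ -13700 J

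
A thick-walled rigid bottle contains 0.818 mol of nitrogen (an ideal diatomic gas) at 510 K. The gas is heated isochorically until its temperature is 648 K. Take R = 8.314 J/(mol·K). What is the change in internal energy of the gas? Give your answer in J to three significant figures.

Constant volume ⇒ W = 0, so Q = ΔU = nCᵥΔT with Cᵥ = 5R/2 = 20.79 J/(mol·K).
ΔU = (0.818)(20.79)(648 − 510) = 2346 J.

ΔU ≈ 2350 J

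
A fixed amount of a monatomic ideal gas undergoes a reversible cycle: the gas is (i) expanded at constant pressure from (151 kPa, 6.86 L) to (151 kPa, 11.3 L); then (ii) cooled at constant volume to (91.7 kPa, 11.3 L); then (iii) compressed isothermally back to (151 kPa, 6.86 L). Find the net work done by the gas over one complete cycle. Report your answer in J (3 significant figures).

W_net ≈ 153 J

Leg (i): W = PΔV = (151)(11.3 − 6.86) = 670.4 J.
Leg (ii): W = 0.
Leg (iii): W = PᵢVᵢ ln(V_f/Vᵢ) = (1036) ln(6.86/11.3) = -517.2 J.
W_net = 670.4 − 517.2 = 153.3 J.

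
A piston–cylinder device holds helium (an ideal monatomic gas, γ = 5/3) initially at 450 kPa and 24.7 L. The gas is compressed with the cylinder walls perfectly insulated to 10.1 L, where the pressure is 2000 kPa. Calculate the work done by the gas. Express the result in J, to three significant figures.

Adiabatic: W = (P₁V₁ − P₂V₂)/(γ − 1) with γ = 5/3.
P₁V₁ = 11115 J, P₂V₂ = 20200 J.
W = (11115 − 20200) / 0.6667 = -13627 J.

W ≈ -13600 J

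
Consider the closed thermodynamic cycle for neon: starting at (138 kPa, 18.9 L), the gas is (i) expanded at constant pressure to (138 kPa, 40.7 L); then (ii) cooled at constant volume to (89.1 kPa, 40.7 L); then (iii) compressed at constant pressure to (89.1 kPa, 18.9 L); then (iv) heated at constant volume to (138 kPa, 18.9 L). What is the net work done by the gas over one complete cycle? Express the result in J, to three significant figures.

Constant-volume legs do no work.
W(i) = (138)(40.7 − 18.9) = 3008 J; W(iii) = (89.1)(18.9 − 40.7) = -1942 J.
W_net = 3008 − 1942 = 1066 J (the clockwise enclosed area).

W_net ≈ 1070 J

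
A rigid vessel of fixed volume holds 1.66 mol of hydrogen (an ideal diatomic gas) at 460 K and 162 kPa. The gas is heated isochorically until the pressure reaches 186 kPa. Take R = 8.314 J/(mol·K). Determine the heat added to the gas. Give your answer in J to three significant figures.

Constant volume ⇒ W = 0, so Q = ΔU = nCᵥΔT with Cᵥ = 5R/2 = 20.79 J/(mol·K).
At constant V, T₂/T₁ = P₂/P₁ ⇒ ΔT = T₁(P₂/P₁ − 1) = 460·(186/162 − 1) = 68.15 K.
ΔU = (1.66)(20.79)(68.15) = 2351 J.

Q ≈ 2350 J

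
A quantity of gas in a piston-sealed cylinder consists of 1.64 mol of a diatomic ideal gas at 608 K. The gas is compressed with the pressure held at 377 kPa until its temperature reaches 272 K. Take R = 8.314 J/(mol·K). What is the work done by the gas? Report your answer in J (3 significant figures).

Isobaric: W = P ΔV = nR ΔT.
W = (1.64)(8.314)(272 − 608) = -4581 J.

W ≈ -4580 J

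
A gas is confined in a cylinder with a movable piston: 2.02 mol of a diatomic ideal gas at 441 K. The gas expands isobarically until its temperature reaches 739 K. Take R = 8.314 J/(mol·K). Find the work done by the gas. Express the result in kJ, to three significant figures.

W ≈ 5.00 kJ

Isobaric: W = P ΔV = nR ΔT.
W = (2.02)(8.314)(739 − 441) = 5005 J.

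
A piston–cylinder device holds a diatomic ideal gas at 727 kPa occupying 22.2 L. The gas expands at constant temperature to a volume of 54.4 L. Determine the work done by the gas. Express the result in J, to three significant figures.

W ≈ 14500 J

Isothermal: W = nRT ln(V₂/V₁) = P₁V₁ ln(V₂/V₁).
P₁V₁ = (727 kPa)(22.2 L) = 16139 J.
W = 16139 × ln(54.4/22.2) = 16139 × 0.8963
W_by_gas = 14465 J.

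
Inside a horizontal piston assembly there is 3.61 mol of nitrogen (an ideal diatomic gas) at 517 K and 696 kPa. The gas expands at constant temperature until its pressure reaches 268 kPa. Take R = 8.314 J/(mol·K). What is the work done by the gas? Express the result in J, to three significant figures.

Isothermal process: W = nRT ln(V₂/V₁) = nRT ln(P₁/P₂).
W = (3.61)(8.314)(517) × ln(696/268)
  = 15517 × ln(2.597) = 15517 × 0.9544
W_by_gas = 14809 J.

W ≈ 14800 J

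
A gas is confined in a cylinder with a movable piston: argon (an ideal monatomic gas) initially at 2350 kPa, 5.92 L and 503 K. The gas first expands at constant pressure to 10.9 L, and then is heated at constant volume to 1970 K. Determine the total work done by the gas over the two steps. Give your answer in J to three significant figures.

Step 1 (isobaric): W = PΔV = (2350 kPa)(10.9 − 5.92 L) = 11703 J.
Step 2 (isochoric): W = 0 (constant volume).
W_total = 11703 + 0 = 11703 J.

W_total ≈ 11700 J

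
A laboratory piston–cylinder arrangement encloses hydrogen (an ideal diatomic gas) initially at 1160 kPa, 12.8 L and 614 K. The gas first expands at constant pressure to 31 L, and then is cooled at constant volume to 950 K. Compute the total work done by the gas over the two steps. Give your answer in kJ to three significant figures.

Step 1 (isobaric): W = PΔV = (1160 kPa)(31 − 12.8 L) = 21112 J.
Step 2 (isochoric): W = 0 (constant volume).
W_total = 21112 + 0 = 21112 J.

W_total ≈ 21.1 kJ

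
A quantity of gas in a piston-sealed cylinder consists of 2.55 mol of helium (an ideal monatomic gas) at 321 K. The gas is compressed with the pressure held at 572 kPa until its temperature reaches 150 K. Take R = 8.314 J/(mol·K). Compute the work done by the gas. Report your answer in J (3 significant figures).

W ≈ -3630 J

Isobaric: W = P ΔV = nR ΔT.
W = (2.55)(8.314)(150 − 321) = -3625 J.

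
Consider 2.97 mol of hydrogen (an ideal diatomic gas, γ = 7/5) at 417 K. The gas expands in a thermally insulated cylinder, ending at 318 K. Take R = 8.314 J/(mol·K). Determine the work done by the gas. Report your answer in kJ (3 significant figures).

Adiabatic ⇒ Q = 0, so W_by = −ΔU = nCᵥ(T₁ − T₂).
Cᵥ = 5R/2 = 20.79 J/(mol·K).
W = (2.97)(20.79)(417 − 318) = 6111 J.

W ≈ 6.11 kJ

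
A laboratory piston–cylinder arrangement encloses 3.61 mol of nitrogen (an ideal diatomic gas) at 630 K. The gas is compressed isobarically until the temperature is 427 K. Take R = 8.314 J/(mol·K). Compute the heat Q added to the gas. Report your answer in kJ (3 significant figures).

Isobaric: W = nRΔT = (3.61)(8.314)(-203) = -6093 J.
ΔU = nCᵥΔT with Cᵥ = 5R/2: ΔU = (3.61)(20.79)(-203) = -15232 J.
Q = ΔU + W = -15232 − 6093 = -21325 J.

Q ≈ -21.3 kJ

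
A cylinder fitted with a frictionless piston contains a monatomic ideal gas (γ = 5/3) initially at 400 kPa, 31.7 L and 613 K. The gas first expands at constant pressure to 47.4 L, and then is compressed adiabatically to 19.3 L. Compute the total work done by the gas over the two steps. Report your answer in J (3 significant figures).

W_total ≈ -17000 J

Step 1 (isobaric): W = PΔV = (400 kPa)(47.4 − 31.7 L) = 6280 J.
After step 1: P = 400 kPa, V = 47.4 L, T = 916.6 K.
Step 2 (adiabatic): W = (P₁V₁ − P₂V₂)/(γ−1) = (18960 − 34513)/0.667 = -23330 J.
W_total = 6280 − 23330 = -17050 J.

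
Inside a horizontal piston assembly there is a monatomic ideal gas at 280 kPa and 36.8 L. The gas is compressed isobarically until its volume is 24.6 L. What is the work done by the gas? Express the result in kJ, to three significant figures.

W ≈ -3.42 kJ

Isobaric: W = P ΔV.
W = (280 kPa)(24.6 − 36.8 L) = (280)(-12.2) = -3416 J.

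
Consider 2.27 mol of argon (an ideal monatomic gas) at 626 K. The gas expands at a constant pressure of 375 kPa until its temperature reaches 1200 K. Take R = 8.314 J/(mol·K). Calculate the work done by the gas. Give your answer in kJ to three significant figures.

Isobaric: W = P ΔV = nR ΔT.
W = (2.27)(8.314)(1200 − 626) = 10833 J.

W ≈ 10.8 kJ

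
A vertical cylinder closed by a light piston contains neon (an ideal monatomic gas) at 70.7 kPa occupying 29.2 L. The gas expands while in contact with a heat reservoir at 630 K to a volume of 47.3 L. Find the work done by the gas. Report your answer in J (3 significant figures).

Isothermal: W = nRT ln(V₂/V₁) = P₁V₁ ln(V₂/V₁).
P₁V₁ = (70.7 kPa)(29.2 L) = 2064 J.
W = 2064 × ln(47.3/29.2) = 2064 × 0.4823
W_by_gas = 995.8 J.

W ≈ 996 J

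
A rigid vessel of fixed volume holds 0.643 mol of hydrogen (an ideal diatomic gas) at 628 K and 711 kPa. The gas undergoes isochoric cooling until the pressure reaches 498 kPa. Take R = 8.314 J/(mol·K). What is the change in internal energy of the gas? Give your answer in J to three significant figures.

ΔU ≈ -2510 J

Constant volume ⇒ W = 0, so Q = ΔU = nCᵥΔT with Cᵥ = 5R/2 = 20.79 J/(mol·K).
At constant V, T₂/T₁ = P₂/P₁ ⇒ ΔT = T₁(P₂/P₁ − 1) = 628·(498/711 − 1) = -188.1 K.
ΔU = (0.643)(20.79)(-188.1) = -2514 J.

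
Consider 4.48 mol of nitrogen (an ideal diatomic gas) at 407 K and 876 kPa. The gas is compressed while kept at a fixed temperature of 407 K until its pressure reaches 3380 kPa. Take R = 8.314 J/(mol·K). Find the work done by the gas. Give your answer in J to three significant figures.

W ≈ -20500 J

Isothermal process: W = nRT ln(V₂/V₁) = nRT ln(P₁/P₂).
W = (4.48)(8.314)(407) × ln(876/3380)
  = 15159 × ln(0.2592) = 15159 × -1.35
W_by_gas = -20469 J.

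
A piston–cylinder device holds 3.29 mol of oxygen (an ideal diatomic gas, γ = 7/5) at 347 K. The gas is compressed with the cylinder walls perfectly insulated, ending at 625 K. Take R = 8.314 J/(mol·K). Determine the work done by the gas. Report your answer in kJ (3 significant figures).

Adiabatic ⇒ Q = 0, so W_by = −ΔU = nCᵥ(T₁ − T₂).
Cᵥ = 5R/2 = 20.79 J/(mol·K).
W = (3.29)(20.79)(347 − 625) = -19010 J.

W ≈ -19.0 kJ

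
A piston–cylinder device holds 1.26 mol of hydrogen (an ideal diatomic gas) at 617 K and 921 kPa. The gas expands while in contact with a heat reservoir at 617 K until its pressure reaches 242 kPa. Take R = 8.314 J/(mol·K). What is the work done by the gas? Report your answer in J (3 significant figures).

W ≈ 8640 J

Isothermal process: W = nRT ln(V₂/V₁) = nRT ln(P₁/P₂).
W = (1.26)(8.314)(617) × ln(921/242)
  = 6463 × ln(3.806) = 6463 × 1.337
W_by_gas = 8639 J.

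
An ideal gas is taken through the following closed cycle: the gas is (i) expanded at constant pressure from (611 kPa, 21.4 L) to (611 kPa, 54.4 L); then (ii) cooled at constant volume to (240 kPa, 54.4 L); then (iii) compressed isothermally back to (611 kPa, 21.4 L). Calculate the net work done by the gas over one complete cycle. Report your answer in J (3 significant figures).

W_net ≈ 7980 J

Leg (i): W = PΔV = (611)(54.4 − 21.4) = 20163 J.
Leg (ii): W = 0.
Leg (iii): W = PᵢVᵢ ln(V_f/Vᵢ) = (13056) ln(21.4/54.4) = -12181 J.
W_net = 20163 − 12181 = 7982 J.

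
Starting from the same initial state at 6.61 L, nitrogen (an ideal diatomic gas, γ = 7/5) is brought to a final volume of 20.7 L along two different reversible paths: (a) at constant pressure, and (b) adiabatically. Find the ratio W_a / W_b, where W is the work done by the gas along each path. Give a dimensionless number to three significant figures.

W_a / W_b ≈ 2.33

Path (a) isobaric: W = P₁(V₂ − V₁) → W_a/(P₁V₁) = 2.132.
Path (b) adiabatic: W = P₁V₁(1 − (V₁/V₂)^(γ−1))/(γ−1) → W_b/(P₁V₁) = 0.9164.
W_a / W_b = 2.132 / 0.9164 = 2.326.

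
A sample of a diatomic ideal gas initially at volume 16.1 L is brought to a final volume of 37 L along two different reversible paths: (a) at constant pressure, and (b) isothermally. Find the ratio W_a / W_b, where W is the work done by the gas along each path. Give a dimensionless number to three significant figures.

W_a / W_b ≈ 1.56

Path (a) isobaric: W = P₁(V₂ − V₁) → W_a/(P₁V₁) = 1.298.
Path (b) isothermal: W = P₁V₁ ln(V₂/V₁) → W_b/(P₁V₁) = 0.8321.
W_a / W_b = 1.298 / 0.8321 = 1.56.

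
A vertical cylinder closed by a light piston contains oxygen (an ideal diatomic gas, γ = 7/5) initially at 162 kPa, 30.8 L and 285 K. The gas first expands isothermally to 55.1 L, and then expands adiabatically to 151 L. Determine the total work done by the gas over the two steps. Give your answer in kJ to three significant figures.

Step 1 (isothermal): W = P₁V₁ ln(V₂/V₁) = (4990) ln(55.1/30.8) = 2902 J.
After step 1: P = 90.56 kPa, V = 55.1 L, T = 285 K.
Step 2 (adiabatic): W = (P₁V₁ − P₂V₂)/(γ−1) = (4990 − 3334)/0.4 = 4140 J.
W_total = 2902 + 4140 = 7042 J.

W_total ≈ 7.04 kJ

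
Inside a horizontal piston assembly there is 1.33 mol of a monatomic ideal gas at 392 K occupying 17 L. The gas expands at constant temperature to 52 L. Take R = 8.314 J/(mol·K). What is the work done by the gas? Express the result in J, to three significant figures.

W ≈ 4850 J

Isothermal: W = nRT ln(V₂/V₁).
W = (1.33)(8.314)(392) × ln(52/17)
  = 4335 × 1.118
W_by_gas = 4846 J.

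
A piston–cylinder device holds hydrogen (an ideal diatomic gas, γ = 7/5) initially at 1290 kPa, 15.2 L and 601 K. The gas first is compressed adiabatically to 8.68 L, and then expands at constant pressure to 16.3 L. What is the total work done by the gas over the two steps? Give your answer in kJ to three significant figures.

W_total ≈ 9.22 kJ

Step 1 (adiabatic): W = (P₁V₁ − P₂V₂)/(γ−1) = (19608 − 24534)/0.4 = -12314 J.
After step 1: P = 2826 kPa, V = 8.68 L, T = 752 K.
Step 2 (isobaric): W = PΔV = (2826 kPa)(16.3 − 8.68 L) = 21538 J.
W_total = -12314 + 21538 = 9223 J.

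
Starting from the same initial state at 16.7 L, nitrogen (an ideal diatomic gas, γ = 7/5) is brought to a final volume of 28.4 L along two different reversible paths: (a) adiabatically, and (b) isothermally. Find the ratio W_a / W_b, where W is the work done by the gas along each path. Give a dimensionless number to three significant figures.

Path (a) adiabatic: W = P₁V₁(1 − (V₁/V₂)^(γ−1))/(γ−1) → W_a/(P₁V₁) = 0.4784.
Path (b) isothermal: W = P₁V₁ ln(V₂/V₁) → W_b/(P₁V₁) = 0.531.
W_a / W_b = 0.4784 / 0.531 = 0.9009.

W_a / W_b ≈ 0.901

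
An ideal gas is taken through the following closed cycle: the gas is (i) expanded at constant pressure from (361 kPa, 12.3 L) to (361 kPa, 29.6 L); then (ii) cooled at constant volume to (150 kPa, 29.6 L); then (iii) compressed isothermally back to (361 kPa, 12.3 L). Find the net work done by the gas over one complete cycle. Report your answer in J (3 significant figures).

Leg (i): W = PΔV = (361)(29.6 − 12.3) = 6245 J.
Leg (ii): W = 0.
Leg (iii): W = PᵢVᵢ ln(V_f/Vᵢ) = (4440) ln(12.3/29.6) = -3899 J.
W_net = 6245 − 3899 = 2346 J.

W_net ≈ 2350 J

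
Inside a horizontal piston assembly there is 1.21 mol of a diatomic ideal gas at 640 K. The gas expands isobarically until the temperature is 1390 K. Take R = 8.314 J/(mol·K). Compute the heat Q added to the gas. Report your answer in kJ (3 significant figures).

Isobaric: W = nRΔT = (1.21)(8.314)(750) = 7545 J.
ΔU = nCᵥΔT with Cᵥ = 5R/2: ΔU = (1.21)(20.79)(750) = 18862 J.
Q = ΔU + W = 18862 + 7545 = 26407 J.

Q ≈ 26.4 kJ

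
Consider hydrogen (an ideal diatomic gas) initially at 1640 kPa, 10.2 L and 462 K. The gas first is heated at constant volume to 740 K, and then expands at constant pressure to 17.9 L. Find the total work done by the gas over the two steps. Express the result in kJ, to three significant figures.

Step 1 (isochoric): W = 0 (constant volume).
After step 1: P = 2627 kPa (V unchanged).
Step 2 (isobaric): W = PΔV = (2627 kPa)(17.9 − 10.2 L) = 20227 J.
W_total = 0 + 20227 = 20227 J.

W_total ≈ 20.2 kJ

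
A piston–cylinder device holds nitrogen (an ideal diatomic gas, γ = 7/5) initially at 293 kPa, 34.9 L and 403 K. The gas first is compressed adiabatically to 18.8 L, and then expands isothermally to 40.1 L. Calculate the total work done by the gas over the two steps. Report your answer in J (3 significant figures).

W_total ≈ 2740 J

Step 1 (adiabatic): W = (P₁V₁ − P₂V₂)/(γ−1) = (10226 − 13097)/0.4 = -7177 J.
After step 1: P = 696.6 kPa, V = 18.8 L, T = 516.1 K.
Step 2 (isothermal): W = P₁V₁ ln(V₂/V₁) = (13097) ln(40.1/18.8) = 9921 J.
W_total = -7177 + 9921 = 2744 J.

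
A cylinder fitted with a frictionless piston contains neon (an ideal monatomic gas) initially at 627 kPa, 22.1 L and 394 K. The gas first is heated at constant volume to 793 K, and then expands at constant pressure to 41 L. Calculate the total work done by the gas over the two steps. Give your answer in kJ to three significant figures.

W_total ≈ 23.9 kJ

Step 1 (isochoric): W = 0 (constant volume).
After step 1: P = 1262 kPa (V unchanged).
Step 2 (isobaric): W = PΔV = (1262 kPa)(41 − 22.1 L) = 23851 J.
W_total = 0 + 23851 = 23851 J.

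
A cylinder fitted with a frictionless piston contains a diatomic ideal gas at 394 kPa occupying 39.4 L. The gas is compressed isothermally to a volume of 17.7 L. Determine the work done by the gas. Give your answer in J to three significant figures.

Isothermal: W = nRT ln(V₂/V₁) = P₁V₁ ln(V₂/V₁).
P₁V₁ = (394 kPa)(39.4 L) = 15524 J.
W = 15524 × ln(17.7/39.4) = 15524 × -0.8002
W_by_gas = -12422 J.

W ≈ -12400 J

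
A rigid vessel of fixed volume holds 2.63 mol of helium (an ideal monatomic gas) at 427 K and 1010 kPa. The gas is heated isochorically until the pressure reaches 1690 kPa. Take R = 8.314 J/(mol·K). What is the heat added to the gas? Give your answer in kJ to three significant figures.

Constant volume ⇒ W = 0, so Q = ΔU = nCᵥΔT with Cᵥ = 3R/2 = 12.47 J/(mol·K).
At constant V, T₂/T₁ = P₂/P₁ ⇒ ΔT = T₁(P₂/P₁ − 1) = 427·(1690/1010 − 1) = 287.5 K.
ΔU = (2.63)(12.47)(287.5) = 9429 J.

Q ≈ 9.43 kJ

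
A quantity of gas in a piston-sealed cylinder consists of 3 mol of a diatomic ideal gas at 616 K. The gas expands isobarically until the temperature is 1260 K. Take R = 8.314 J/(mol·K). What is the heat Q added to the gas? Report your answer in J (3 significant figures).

Isobaric: W = nRΔT = (3)(8.314)(644) = 16063 J.
ΔU = nCᵥΔT with Cᵥ = 5R/2: ΔU = (3)(20.79)(644) = 40157 J.
Q = ΔU + W = 40157 + 16063 = 56219 J.

Q ≈ 56200 J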